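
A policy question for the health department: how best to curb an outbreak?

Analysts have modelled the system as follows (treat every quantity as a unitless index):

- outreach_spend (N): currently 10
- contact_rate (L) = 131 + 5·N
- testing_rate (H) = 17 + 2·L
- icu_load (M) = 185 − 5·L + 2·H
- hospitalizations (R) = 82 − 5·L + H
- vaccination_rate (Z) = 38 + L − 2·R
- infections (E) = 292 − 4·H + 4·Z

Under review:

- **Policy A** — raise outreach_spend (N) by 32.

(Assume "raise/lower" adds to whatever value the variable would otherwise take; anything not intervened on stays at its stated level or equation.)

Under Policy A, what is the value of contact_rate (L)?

Policy A (N + 32):
  N = 10 + 32 = 42
  L = 131 + 5·42 = 341

341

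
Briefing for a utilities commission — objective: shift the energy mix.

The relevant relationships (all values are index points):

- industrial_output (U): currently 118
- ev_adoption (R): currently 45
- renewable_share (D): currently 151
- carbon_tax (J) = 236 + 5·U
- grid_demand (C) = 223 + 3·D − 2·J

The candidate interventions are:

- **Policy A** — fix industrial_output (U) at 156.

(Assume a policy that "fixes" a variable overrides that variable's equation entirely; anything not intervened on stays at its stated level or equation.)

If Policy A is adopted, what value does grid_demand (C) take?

Policy A (U := 156):
  U = 156
  D = 151
  J = 236 + 5·156 = 1016
  C = 223 + 3·151 − 2·1016 = -1356

-1356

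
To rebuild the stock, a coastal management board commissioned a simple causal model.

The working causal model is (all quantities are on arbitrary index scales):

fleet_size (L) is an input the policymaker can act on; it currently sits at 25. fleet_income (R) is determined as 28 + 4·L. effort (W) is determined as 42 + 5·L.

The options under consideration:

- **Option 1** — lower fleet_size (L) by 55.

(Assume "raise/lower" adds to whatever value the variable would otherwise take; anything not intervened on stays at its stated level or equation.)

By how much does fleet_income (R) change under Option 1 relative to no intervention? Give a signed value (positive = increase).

-220

Baseline:
  L = 25
  R = 28 + 4·25 = 128
Option 1 (L − 55):
  L = 25 − 55 = -30
  R = 28 + 4·(-30) = -92
Change in R: -92 − 128 = -220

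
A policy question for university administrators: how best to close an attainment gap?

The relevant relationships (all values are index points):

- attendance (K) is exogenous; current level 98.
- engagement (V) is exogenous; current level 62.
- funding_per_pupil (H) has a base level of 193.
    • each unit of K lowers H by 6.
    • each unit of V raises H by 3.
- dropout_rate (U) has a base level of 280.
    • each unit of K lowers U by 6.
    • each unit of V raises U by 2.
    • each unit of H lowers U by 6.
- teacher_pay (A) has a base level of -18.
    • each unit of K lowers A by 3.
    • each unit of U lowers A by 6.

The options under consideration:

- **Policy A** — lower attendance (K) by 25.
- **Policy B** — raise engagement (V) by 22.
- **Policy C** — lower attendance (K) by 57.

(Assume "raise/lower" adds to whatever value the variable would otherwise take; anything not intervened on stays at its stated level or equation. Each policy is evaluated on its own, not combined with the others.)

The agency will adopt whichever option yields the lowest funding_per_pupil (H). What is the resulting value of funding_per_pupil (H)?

Policy A (K − 25):
  K = 98 − 25 = 73
  V = 62
  H = 193 − 6·73 + 3·62 = -59
Policy B (V + 22):
  K = 98
  V = 62 + 22 = 84
  H = 193 − 6·98 + 3·84 = -143
Policy C (K − 57):
  K = 98 − 57 = 41
  V = 62
  H = 193 − 6·41 + 3·62 = 133
Comparing — Policy A: H=-59, Policy B: H=-143, Policy C: H=133. Lowest is -143 (Policy B).

-143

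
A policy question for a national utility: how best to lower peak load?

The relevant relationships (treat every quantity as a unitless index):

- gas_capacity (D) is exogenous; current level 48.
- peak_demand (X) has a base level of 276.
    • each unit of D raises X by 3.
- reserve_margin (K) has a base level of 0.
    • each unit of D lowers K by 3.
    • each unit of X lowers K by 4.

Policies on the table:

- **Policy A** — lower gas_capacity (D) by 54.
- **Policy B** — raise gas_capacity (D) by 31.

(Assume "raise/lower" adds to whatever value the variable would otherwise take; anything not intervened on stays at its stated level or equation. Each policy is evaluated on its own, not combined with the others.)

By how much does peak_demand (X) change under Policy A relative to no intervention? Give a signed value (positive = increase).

Baseline:
  D = 48
  X = 276 + 3·48 = 420
Policy A (D − 54):
  D = 48 − 54 = -6
  X = 276 + 3·(-6) = 258
Change in X: 258 − 420 = -162

-162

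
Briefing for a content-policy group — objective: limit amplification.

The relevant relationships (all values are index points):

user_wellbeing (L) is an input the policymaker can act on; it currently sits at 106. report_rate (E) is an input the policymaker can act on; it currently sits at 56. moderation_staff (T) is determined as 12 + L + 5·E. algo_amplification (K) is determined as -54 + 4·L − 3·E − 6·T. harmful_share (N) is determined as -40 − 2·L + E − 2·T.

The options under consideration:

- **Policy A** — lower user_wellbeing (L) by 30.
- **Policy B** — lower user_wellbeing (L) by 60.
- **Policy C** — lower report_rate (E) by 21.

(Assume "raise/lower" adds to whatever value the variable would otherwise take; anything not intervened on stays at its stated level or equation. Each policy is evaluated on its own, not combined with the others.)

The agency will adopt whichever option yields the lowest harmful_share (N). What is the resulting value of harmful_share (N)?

-872

Policy A (L − 30):
  L = 106 − 30 = 76
  E = 56
  T = 12 + 76 + 5·56 = 368
  N = -40 − 2·76 + 56 − 2·368 = -872
Policy B (L − 60):
  L = 106 − 60 = 46
  E = 56
  T = 12 + 46 + 5·56 = 338
  N = -40 − 2·46 + 56 − 2·338 = -752
Policy C (E − 21):
  L = 106
  E = 56 − 21 = 35
  T = 12 + 106 + 5·35 = 293
  N = -40 − 2·106 + 35 − 2·293 = -803
Comparing — Policy A: N=-872, Policy B: N=-752, Policy C: N=-803. Lowest is -872 (Policy A).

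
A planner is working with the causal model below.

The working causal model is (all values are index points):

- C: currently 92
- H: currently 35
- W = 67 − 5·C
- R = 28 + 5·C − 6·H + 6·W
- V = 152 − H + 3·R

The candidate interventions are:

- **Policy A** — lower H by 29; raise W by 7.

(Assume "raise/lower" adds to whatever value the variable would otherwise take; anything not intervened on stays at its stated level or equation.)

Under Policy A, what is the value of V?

-5446

Policy A (H − 29, W + 7):
  C = 92
  H = 35 − 29 = 6
  W = 67 − 5·92 (+7 from intervention) = -386
  R = 28 + 5·92 − 6·6 + 6·(-386) = -1864
  V = 152 − 6 + 3·(-1864) = -5446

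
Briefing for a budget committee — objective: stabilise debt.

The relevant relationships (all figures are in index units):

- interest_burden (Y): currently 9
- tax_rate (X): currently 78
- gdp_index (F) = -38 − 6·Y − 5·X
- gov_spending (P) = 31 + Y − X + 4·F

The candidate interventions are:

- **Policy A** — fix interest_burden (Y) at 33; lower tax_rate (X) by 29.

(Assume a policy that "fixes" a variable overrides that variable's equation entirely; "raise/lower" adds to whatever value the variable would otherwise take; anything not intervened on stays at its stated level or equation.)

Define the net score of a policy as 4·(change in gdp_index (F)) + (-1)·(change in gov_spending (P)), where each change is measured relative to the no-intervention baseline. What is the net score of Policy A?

Baseline:
  Y = 9
  X = 78
  F = -38 − 6·9 − 5·78 = -482
  P = 31 + 9 − 78 + 4·(-482) = -1966
Policy A (Y := 33, X − 29):
  Y = 33
  X = 78 − 29 = 49
  F = -38 − 6·33 − 5·49 = -481
  P = 31 + 33 − 49 + 4·(-481) = -1909
ΔF = -481 − (-482) = 1; ΔP = -1909 − (-1966) = 57
Score = 4·1 + (-1)·57 = -53

-53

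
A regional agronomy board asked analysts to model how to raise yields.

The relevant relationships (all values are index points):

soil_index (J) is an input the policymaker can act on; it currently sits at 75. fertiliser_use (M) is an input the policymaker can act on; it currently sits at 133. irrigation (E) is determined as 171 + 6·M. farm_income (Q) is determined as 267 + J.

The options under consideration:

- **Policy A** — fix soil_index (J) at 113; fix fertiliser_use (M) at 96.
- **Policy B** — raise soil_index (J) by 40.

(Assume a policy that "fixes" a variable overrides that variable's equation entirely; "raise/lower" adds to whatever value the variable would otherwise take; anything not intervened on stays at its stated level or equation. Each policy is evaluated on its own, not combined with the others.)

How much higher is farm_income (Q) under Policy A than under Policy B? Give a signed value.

Policy A (J := 113, M := 96):
  J = 113
  Q = 267 + 113 = 380
Policy B (J + 40):
  J = 75 + 40 = 115
  Q = 267 + 115 = 382
Q: 380 − 382 = -2

-2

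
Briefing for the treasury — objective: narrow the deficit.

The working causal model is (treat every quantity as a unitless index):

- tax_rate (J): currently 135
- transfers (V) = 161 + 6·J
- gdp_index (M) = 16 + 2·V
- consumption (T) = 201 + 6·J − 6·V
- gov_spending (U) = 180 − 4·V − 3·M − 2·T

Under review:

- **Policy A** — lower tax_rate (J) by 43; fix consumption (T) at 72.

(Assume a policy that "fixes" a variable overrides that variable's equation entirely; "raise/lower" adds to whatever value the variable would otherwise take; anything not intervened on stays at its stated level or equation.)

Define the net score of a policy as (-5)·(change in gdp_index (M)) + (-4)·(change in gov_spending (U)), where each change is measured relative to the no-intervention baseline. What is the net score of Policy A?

31356

Baseline:
  J = 135
  V = 161 + 6·135 = 971
  M = 16 + 2·971 = 1958
  T = 201 + 6·135 − 6·971 = -4815
  U = 180 − 4·971 − 3·1958 − 2·(-4815) = 52
Policy A (J − 43, T := 72):
  J = 135 − 43 = 92
  V = 161 + 6·92 = 713
  M = 16 + 2·713 = 1442
  T = 72
  U = 180 − 4·713 − 3·1442 − 2·72 = -7142
ΔM = 1442 − 1958 = -516; ΔU = -7142 − 52 = -7194
Score = (-5)·(-516) + (-4)·(-7194) = 31356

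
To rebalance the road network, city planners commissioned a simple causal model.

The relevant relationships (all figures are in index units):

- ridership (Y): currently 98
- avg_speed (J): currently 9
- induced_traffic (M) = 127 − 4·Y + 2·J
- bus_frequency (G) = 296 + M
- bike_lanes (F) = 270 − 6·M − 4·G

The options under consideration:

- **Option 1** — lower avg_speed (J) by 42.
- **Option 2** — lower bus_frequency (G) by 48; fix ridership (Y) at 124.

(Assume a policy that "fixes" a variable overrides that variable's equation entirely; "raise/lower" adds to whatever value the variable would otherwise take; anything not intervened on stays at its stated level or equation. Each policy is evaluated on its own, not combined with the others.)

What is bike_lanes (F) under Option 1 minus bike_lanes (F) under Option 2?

Option 1 (J − 42):
  Y = 98
  J = 9 − 42 = -33
  M = 127 − 4·98 + 2·(-33) = -331
  G = 296 + (-331) = -35
  F = 270 − 6·(-331) − 4·(-35) = 2396
Option 2 (G − 48, Y := 124):
  Y = 124
  J = 9
  M = 127 − 4·124 + 2·9 = -351
  G = 296 + (-351) (−48 from intervention) = -103
  F = 270 − 6·(-351) − 4·(-103) = 2788
F: 2396 − 2788 = -392

-392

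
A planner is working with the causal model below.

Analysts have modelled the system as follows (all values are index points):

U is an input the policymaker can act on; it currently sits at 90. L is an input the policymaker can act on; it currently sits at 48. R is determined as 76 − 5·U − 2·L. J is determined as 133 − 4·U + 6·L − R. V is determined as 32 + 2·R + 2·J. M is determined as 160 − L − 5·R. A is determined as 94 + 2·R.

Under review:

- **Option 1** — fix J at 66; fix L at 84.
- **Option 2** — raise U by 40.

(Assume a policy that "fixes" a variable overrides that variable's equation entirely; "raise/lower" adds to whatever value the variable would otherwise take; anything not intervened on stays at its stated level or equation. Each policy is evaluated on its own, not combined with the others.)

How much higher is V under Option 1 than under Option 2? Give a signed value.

-754

Option 1 (J := 66, L := 84):
  U = 90
  L = 84
  R = 76 − 5·90 − 2·84 = -542
  J = 66
  V = 32 + 2·(-542) + 2·66 = -920
Option 2 (U + 40):
  U = 90 + 40 = 130
  L = 48
  R = 76 − 5·130 − 2·48 = -670
  J = 133 − 4·130 + 6·48 − (-670) = 571
  V = 32 + 2·(-670) + 2·571 = -166
V: -920 − (-166) = -754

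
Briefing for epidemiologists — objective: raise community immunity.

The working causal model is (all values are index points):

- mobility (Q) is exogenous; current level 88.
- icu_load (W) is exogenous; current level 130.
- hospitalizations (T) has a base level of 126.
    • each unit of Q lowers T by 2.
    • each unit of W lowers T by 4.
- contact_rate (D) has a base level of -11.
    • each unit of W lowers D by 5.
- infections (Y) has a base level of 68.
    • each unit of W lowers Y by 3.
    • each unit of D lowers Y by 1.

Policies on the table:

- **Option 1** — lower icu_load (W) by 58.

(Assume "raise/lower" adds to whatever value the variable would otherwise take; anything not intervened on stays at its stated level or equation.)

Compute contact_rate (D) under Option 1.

-371

Option 1 (W − 58):
  W = 130 − 58 = 72
  D = -11 − 5·72 = -371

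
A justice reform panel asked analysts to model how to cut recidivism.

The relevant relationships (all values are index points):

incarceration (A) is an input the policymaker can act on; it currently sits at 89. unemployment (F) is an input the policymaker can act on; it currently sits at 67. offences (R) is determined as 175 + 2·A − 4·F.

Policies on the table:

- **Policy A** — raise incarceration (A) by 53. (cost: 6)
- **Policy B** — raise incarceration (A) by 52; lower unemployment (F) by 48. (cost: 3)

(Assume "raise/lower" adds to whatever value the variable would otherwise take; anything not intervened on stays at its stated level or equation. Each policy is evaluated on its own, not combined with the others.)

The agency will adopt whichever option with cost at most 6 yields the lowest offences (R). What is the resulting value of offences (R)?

Policy A (A + 53):
  A = 89 + 53 = 142
  F = 67
  R = 175 + 2·142 − 4·67 = 191
Policy B (A + 52, F − 48):
  A = 89 + 52 = 141
  F = 67 − 48 = 19
  R = 175 + 2·141 − 4·19 = 381
Comparing — Policy A: R=191, Policy B: R=381. Lowest is 191 (Policy A).

191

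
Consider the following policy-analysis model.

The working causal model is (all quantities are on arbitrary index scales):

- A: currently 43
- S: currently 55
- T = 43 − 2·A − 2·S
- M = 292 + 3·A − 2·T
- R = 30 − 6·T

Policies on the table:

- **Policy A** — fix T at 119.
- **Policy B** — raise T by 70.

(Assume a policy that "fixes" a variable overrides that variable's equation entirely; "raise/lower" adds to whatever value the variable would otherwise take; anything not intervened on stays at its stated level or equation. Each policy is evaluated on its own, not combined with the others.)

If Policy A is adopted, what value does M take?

Policy A (T := 119):
  A = 43
  S = 55
  T = 119
  M = 292 + 3·43 − 2·119 = 183

183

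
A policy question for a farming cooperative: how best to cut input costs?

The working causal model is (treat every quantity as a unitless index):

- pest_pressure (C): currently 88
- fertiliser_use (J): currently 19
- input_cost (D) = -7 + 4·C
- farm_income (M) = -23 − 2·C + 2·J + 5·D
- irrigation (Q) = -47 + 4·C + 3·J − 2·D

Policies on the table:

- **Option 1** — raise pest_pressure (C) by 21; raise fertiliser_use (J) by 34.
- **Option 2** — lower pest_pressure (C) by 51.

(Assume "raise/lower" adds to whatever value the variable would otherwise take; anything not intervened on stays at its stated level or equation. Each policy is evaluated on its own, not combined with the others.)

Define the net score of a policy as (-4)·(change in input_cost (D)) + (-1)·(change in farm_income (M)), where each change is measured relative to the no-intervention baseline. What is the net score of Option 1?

Baseline:
  C = 88
  J = 19
  D = -7 + 4·88 = 345
  M = -23 − 2·88 + 2·19 + 5·345 = 1564
Option 1 (C + 21, J + 34):
  C = 88 + 21 = 109
  J = 19 + 34 = 53
  D = -7 + 4·109 = 429
  M = -23 − 2·109 + 2·53 + 5·429 = 2010
ΔD = 429 − 345 = 84; ΔM = 2010 − 1564 = 446
Score = (-4)·84 + (-1)·446 = -782

-782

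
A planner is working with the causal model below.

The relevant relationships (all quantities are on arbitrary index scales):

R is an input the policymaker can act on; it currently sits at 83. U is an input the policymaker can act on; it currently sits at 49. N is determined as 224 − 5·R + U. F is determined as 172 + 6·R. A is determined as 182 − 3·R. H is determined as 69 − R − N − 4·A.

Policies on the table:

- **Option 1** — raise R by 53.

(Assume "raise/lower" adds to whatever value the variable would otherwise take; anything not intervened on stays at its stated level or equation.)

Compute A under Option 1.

-226

Option 1 (R + 53):
  R = 83 + 53 = 136
  A = 182 − 3·136 = -226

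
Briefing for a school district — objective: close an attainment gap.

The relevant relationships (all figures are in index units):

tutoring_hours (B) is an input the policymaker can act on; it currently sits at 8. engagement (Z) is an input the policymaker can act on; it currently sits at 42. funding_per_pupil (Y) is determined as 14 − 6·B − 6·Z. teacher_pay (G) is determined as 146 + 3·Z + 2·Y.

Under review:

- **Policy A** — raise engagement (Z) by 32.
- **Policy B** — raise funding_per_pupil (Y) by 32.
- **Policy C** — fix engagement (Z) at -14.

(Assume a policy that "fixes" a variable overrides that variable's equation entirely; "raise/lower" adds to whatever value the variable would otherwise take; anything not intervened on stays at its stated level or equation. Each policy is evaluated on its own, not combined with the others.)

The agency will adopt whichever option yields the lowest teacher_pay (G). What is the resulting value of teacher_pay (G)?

-588

Policy A (Z + 32):
  B = 8
  Z = 42 + 32 = 74
  Y = 14 − 6·8 − 6·74 = -478
  G = 146 + 3·74 + 2·(-478) = -588
Policy B (Y + 32):
  B = 8
  Z = 42
  Y = 14 − 6·8 − 6·42 (+32 from intervention) = -254
  G = 146 + 3·42 + 2·(-254) = -236
Policy C (Z := -14):
  B = 8
  Z = -14
  Y = 14 − 6·8 − 6·(-14) = 50
  G = 146 + 3·(-14) + 2·50 = 204
Comparing — Policy A: G=-588, Policy B: G=-236, Policy C: G=204. Lowest is -588 (Policy A).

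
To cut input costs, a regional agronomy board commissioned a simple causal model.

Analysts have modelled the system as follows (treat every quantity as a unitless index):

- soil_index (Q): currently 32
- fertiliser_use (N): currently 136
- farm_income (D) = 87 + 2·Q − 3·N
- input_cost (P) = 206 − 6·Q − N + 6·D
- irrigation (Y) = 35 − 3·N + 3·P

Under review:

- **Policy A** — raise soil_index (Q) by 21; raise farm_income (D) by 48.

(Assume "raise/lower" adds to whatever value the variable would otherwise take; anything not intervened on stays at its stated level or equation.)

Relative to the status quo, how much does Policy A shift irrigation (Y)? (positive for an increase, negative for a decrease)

Baseline:
  Q = 32
  N = 136
  D = 87 + 2·32 − 3·136 = -257
  P = 206 − 6·32 − 136 + 6·(-257) = -1664
  Y = 35 − 3·136 + 3·(-1664) = -5365
Policy A (Q + 21, D + 48):
  Q = 32 + 21 = 53
  N = 136
  D = 87 + 2·53 − 3·136 (+48 from intervention) = -167
  P = 206 − 6·53 − 136 + 6·(-167) = -1250
  Y = 35 − 3·136 + 3·(-1250) = -4123
Change in Y: -4123 − (-5365) = 1242

1242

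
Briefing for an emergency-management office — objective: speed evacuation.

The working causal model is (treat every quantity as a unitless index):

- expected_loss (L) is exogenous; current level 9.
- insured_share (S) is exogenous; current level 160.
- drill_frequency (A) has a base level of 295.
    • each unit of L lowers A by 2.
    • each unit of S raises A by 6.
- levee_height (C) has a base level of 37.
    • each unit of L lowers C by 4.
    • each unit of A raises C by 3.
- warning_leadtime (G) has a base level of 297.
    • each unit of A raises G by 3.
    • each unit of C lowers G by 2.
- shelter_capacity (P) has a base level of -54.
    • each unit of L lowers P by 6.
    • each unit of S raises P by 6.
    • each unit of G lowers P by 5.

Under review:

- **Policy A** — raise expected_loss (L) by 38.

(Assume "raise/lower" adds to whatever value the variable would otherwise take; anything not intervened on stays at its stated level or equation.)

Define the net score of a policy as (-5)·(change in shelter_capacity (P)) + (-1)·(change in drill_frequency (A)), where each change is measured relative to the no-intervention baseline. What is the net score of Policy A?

Baseline:
  L = 9
  S = 160
  A = 295 − 2·9 + 6·160 = 1237
  C = 37 − 4·9 + 3·1237 = 3712
  G = 297 + 3·1237 − 2·3712 = -3416
  P = -54 − 6·9 + 6·160 − 5·(-3416) = 17932
Policy A (L + 38):
  L = 9 + 38 = 47
  S = 160
  A = 295 − 2·47 + 6·160 = 1161
  C = 37 − 4·47 + 3·1161 = 3332
  G = 297 + 3·1161 − 2·3332 = -2884
  P = -54 − 6·47 + 6·160 − 5·(-2884) = 15044
ΔP = 15044 − 17932 = -2888; ΔA = 1161 − 1237 = -76
Score = (-5)·(-2888) + (-1)·(-76) = 14516

14516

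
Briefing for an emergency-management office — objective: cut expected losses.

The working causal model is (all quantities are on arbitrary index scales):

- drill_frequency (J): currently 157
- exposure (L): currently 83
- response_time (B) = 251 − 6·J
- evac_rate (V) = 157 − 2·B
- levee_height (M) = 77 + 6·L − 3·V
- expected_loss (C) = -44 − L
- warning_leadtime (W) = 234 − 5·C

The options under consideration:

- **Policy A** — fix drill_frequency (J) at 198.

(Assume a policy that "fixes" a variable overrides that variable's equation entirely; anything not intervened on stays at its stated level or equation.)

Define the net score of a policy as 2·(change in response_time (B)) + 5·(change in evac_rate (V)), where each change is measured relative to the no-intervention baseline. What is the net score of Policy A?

1968

Baseline:
  J = 157
  B = 251 − 6·157 = -691
  V = 157 − 2·(-691) = 1539
Policy A (J := 198):
  J = 198
  B = 251 − 6·198 = -937
  V = 157 − 2·(-937) = 2031
ΔB = -937 − (-691) = -246; ΔV = 2031 − 1539 = 492
Score = 2·(-246) + 5·492 = 1968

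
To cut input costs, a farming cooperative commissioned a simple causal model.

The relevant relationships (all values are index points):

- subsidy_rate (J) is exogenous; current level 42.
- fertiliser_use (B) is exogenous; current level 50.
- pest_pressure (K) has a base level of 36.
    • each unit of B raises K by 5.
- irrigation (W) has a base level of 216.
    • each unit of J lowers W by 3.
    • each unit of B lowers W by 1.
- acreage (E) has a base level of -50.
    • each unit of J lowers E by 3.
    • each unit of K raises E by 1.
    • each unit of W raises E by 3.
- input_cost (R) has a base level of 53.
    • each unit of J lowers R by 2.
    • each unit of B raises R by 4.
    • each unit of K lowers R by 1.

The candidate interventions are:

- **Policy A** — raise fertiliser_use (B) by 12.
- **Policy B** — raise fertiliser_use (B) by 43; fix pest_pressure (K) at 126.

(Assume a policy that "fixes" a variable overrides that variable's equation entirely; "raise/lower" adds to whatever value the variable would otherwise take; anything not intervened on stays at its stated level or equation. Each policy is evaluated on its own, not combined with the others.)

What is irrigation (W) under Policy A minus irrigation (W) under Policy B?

31

Policy A (B + 12):
  J = 42
  B = 50 + 12 = 62
  W = 216 − 3·42 − 62 = 28
Policy B (B + 43, K := 126):
  J = 42
  B = 50 + 43 = 93
  W = 216 − 3·42 − 93 = -3
W: 28 − (-3) = 31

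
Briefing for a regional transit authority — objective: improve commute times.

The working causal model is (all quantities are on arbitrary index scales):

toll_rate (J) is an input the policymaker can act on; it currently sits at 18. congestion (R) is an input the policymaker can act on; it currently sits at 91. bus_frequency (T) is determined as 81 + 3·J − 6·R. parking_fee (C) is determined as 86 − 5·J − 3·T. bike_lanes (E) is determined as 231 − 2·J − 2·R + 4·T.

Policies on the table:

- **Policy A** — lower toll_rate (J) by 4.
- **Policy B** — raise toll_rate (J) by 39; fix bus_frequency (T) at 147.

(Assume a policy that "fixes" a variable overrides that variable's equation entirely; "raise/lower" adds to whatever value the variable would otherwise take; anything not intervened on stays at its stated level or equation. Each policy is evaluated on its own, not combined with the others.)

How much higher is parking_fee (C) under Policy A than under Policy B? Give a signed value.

Policy A (J − 4):
  J = 18 − 4 = 14
  R = 91
  T = 81 + 3·14 − 6·91 = -423
  C = 86 − 5·14 − 3·(-423) = 1285
Policy B (J + 39, T := 147):
  J = 18 + 39 = 57
  R = 91
  T = 147
  C = 86 − 5·57 − 3·147 = -640
C: 1285 − (-640) = 1925

1925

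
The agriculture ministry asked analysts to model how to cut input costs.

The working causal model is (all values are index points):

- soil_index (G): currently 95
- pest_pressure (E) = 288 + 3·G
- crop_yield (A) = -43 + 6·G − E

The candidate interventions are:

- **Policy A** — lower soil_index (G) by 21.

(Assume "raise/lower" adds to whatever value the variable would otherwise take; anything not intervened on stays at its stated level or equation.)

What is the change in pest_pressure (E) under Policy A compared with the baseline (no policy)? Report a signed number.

-63

Baseline:
  G = 95
  E = 288 + 3·95 = 573
Policy A (G − 21):
  G = 95 − 21 = 74
  E = 288 + 3·74 = 510
Change in E: 510 − 573 = -63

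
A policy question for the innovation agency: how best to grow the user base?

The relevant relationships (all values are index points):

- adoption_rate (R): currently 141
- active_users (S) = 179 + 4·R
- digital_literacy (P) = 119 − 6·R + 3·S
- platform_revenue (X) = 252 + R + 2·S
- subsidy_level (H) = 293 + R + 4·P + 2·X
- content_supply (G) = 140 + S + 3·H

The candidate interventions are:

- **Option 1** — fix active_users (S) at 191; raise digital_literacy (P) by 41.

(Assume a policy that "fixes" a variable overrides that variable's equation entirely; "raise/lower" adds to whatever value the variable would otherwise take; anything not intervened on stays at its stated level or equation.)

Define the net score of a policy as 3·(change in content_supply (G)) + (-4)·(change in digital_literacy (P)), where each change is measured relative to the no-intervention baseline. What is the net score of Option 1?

-73208

Baseline:
  R = 141
  S = 179 + 4·141 = 743
  P = 119 − 6·141 + 3·743 = 1502
  X = 252 + 141 + 2·743 = 1879
  H = 293 + 141 + 4·1502 + 2·1879 = 10200
  G = 140 + 743 + 3·10200 = 31483
Option 1 (S := 191, P + 41):
  R = 141
  S = 191
  P = 119 − 6·141 + 3·191 (+41 from intervention) = -113
  X = 252 + 141 + 2·191 = 775
  H = 293 + 141 + 4·(-113) + 2·775 = 1532
  G = 140 + 191 + 3·1532 = 4927
ΔG = 4927 − 31483 = -26556; ΔP = -113 − 1502 = -1615
Score = 3·(-26556) + (-4)·(-1615) = -73208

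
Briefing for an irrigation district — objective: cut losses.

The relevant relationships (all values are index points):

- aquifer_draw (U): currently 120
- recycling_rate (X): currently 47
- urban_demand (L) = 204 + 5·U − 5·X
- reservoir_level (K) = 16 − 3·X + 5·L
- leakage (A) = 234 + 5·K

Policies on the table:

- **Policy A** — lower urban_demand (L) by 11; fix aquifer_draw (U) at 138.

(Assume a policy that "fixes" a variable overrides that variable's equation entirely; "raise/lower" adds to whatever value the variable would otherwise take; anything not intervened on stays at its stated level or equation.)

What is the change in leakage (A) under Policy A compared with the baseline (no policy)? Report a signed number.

Baseline:
  U = 120
  X = 47
  L = 204 + 5·120 − 5·47 = 569
  K = 16 − 3·47 + 5·569 = 2720
  A = 234 + 5·2720 = 13834
Policy A (L − 11, U := 138):
  U = 138
  X = 47
  L = 204 + 5·138 − 5·47 (−11 from intervention) = 648
  K = 16 − 3·47 + 5·648 = 3115
  A = 234 + 5·3115 = 15809
Change in A: 15809 − 13834 = 1975

1975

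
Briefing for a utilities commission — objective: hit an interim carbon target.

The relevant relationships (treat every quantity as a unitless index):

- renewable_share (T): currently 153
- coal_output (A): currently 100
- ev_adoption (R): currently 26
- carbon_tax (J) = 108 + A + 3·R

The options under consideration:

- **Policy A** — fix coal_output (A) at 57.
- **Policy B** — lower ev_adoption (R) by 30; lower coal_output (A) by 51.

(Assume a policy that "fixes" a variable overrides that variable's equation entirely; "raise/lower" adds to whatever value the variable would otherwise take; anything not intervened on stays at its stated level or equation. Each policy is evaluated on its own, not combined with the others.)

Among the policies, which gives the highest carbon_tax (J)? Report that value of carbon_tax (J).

243

Policy A (A := 57):
  A = 57
  R = 26
  J = 108 + 57 + 3·26 = 243
Policy B (R − 30, A − 51):
  A = 100 − 51 = 49
  R = 26 − 30 = -4
  J = 108 + 49 + 3·(-4) = 145
Comparing — Policy A: J=243, Policy B: J=145. Highest is 243 (Policy A).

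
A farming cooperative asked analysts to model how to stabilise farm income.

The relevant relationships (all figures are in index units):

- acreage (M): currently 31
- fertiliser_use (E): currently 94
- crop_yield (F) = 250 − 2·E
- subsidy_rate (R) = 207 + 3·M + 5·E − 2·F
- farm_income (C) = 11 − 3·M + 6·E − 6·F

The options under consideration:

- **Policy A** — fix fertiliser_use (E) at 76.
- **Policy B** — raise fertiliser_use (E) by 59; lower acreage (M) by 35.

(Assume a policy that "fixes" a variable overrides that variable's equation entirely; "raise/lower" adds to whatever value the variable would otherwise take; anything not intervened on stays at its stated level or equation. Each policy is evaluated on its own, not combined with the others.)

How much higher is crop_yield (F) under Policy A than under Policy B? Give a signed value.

Policy A (E := 76):
  E = 76
  F = 250 − 2·76 = 98
Policy B (E + 59, M − 35):
  E = 94 + 59 = 153
  F = 250 − 2·153 = -56
F: 98 − (-56) = 154

154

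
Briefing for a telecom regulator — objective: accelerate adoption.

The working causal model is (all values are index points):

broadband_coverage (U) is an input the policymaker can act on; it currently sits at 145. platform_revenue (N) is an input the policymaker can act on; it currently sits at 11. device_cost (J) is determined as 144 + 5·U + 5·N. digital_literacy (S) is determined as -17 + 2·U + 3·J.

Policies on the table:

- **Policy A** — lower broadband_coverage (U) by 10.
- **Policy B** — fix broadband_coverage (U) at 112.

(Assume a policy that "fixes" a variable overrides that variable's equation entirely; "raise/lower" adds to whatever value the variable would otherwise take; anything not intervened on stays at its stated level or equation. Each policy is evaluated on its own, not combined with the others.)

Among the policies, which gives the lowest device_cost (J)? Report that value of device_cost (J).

759

Policy A (U − 10):
  U = 145 − 10 = 135
  N = 11
  J = 144 + 5·135 + 5·11 = 874
Policy B (U := 112):
  U = 112
  N = 11
  J = 144 + 5·112 + 5·11 = 759
Comparing — Policy A: J=874, Policy B: J=759. Lowest is 759 (Policy B).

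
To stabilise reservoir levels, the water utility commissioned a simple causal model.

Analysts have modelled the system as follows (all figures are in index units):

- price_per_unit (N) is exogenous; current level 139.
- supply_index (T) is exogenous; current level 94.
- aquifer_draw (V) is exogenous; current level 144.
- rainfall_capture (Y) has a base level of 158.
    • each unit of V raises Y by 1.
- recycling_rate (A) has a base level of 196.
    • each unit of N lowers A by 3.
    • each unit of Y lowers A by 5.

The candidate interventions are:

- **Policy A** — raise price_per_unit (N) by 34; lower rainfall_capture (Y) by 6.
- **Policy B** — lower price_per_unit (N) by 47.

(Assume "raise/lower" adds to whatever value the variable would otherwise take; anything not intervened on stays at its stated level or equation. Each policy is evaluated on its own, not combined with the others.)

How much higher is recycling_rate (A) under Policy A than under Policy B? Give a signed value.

Policy A (N + 34, Y − 6):
  N = 139 + 34 = 173
  V = 144
  Y = 158 + 144 (−6 from intervention) = 296
  A = 196 − 3·173 − 5·296 = -1803
Policy B (N − 47):
  N = 139 − 47 = 92
  V = 144
  Y = 158 + 144 = 302
  A = 196 − 3·92 − 5·302 = -1590
A: -1803 − (-1590) = -213

-213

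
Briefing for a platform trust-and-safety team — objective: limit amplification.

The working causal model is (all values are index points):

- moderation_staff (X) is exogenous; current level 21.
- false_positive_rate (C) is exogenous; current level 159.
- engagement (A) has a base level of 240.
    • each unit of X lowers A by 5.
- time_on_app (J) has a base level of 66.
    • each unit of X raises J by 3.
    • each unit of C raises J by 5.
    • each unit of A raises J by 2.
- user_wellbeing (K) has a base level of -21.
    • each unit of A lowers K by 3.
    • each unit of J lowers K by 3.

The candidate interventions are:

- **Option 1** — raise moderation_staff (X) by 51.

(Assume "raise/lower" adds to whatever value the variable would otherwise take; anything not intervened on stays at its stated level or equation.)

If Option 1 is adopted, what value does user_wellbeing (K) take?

Option 1 (X + 51):
  X = 21 + 51 = 72
  C = 159
  A = 240 − 5·72 = -120
  J = 66 + 3·72 + 5·159 + 2·(-120) = 837
  K = -21 − 3·(-120) − 3·837 = -2172

-2172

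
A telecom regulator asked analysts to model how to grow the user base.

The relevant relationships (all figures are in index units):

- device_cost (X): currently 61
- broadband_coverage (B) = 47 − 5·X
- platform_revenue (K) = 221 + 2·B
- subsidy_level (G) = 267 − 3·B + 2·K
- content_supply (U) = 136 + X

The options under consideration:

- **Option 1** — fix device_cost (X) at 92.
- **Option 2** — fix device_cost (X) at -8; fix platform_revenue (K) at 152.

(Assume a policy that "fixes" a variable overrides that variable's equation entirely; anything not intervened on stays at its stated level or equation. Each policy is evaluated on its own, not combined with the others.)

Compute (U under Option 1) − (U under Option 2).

Option 1 (X := 92):
  X = 92
  U = 136 + 92 = 228
Option 2 (X := -8, K := 152):
  X = -8
  U = 136 + (-8) = 128
U: 228 − 128 = 100

100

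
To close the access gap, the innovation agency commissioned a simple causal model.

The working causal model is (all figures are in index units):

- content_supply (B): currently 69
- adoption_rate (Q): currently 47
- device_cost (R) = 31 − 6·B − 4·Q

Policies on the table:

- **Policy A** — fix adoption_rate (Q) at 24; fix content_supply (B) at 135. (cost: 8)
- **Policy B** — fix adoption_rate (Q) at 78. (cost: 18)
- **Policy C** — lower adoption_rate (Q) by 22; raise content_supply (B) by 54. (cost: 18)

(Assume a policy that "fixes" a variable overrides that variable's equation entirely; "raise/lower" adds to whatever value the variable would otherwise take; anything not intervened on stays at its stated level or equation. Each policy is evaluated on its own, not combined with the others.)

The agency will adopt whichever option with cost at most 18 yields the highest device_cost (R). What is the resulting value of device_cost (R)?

-695

Policy A (Q := 24, B := 135):
  B = 135
  Q = 24
  R = 31 − 6·135 − 4·24 = -875
Policy B (Q := 78):
  B = 69
  Q = 78
  R = 31 − 6·69 − 4·78 = -695
Policy C (Q − 22, B + 54):
  B = 69 + 54 = 123
  Q = 47 − 22 = 25
  R = 31 − 6·123 − 4·25 = -807
Comparing — Policy A: R=-875, Policy B: R=-695, Policy C: R=-807. Highest is -695 (Policy B).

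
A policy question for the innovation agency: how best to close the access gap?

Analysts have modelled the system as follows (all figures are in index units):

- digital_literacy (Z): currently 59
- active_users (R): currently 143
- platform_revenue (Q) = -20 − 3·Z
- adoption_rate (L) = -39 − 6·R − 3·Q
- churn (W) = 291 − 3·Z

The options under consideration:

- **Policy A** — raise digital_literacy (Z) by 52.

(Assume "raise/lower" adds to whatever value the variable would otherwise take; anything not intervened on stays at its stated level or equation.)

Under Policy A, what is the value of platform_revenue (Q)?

Policy A (Z + 52):
  Z = 59 + 52 = 111
  Q = -20 − 3·111 = -353

-353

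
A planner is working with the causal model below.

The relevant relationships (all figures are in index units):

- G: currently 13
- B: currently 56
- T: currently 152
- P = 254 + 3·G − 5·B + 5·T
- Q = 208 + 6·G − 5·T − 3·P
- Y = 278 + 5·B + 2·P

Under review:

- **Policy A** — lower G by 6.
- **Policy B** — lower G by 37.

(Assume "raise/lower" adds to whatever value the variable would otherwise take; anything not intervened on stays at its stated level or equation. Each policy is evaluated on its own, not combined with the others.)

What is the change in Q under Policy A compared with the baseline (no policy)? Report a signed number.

Baseline:
  G = 13
  B = 56
  T = 152
  P = 254 + 3·13 − 5·56 + 5·152 = 773
  Q = 208 + 6·13 − 5·152 − 3·773 = -2793
Policy A (G − 6):
  G = 13 − 6 = 7
  B = 56
  T = 152
  P = 254 + 3·7 − 5·56 + 5·152 = 755
  Q = 208 + 6·7 − 5·152 − 3·755 = -2775
Change in Q: -2775 − (-2793) = 18

18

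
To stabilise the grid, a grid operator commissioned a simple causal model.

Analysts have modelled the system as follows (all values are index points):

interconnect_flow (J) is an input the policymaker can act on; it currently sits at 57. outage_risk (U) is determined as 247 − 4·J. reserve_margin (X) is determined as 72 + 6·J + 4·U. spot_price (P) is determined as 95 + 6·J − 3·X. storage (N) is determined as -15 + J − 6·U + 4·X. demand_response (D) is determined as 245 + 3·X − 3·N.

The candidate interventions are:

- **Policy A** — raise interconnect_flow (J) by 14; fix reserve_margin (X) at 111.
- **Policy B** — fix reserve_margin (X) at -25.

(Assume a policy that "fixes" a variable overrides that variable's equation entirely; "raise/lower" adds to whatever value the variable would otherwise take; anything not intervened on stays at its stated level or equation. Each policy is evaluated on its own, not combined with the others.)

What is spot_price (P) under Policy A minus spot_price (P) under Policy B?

Policy A (J + 14, X := 111):
  J = 57 + 14 = 71
  U = 247 − 4·71 = -37
  X = 111
  P = 95 + 6·71 − 3·111 = 188
Policy B (X := -25):
  J = 57
  U = 247 − 4·57 = 19
  X = -25
  P = 95 + 6·57 − 3·(-25) = 512
P: 188 − 512 = -324

-324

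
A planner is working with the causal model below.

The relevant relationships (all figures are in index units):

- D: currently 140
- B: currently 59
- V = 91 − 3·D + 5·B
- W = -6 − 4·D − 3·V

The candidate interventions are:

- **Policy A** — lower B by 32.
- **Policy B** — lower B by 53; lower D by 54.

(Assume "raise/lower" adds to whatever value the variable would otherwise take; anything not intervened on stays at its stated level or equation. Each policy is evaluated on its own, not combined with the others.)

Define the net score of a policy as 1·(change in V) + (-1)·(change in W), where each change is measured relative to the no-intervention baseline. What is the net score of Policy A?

-640

Baseline:
  D = 140
  B = 59
  V = 91 − 3·140 + 5·59 = -34
  W = -6 − 4·140 − 3·(-34) = -464
Policy A (B − 32):
  D = 140
  B = 59 − 32 = 27
  V = 91 − 3·140 + 5·27 = -194
  W = -6 − 4·140 − 3·(-194) = 16
ΔV = -194 − (-34) = -160; ΔW = 16 − (-464) = 480
Score = 1·(-160) + (-1)·480 = -640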